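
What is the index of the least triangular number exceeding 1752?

59

Solve n(n+1)/2 > 1752 for integer n.
The largest n with value ≤ 1752 is 58 (since 1711 ≤ 1752 < 1770), so the first above is n = 59, value 1770.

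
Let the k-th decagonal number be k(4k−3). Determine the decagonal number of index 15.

855

The 15th decagonal number is n(4n−3) with n = 15.
15·(4·15 − 3) = 15·57 = 855.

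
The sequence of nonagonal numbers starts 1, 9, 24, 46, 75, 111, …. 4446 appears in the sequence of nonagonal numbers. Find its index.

36

Set n(7n−5)/2 = 4446, giving 7n² − 5n − 8892 = 0.
So n = (5 + 499) / 14 = 504/14 = 36.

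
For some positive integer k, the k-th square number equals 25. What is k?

We need n² = 25, so n = √25 = 5.

5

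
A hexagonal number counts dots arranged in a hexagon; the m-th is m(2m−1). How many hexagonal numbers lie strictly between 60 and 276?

The n-th hexagonal number is n(2n−1).
Smallest index with value > 60: n = 6 (giving 66).
Largest index with value < 276: n = 11 (giving 231).
Indices 6 through 11: 6 terms.

6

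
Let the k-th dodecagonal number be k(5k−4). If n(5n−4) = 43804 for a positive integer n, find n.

Set n(5n−4) = 43804, giving 5n² − 4n − 43804 = 0.
The discriminant is 16 + 20·43804 = 876096, and √876096 = 936.
So n = (4 + 936) / 10 = 940/10 = 94.

94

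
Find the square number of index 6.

6² = 36.

36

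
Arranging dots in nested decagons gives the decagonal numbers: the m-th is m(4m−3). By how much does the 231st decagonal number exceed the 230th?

Consecutive decagonal numbers differ by 8n − 7: here 8·231 − 7 = 1841.

1841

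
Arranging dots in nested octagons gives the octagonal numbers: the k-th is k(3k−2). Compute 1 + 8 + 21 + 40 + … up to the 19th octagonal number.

Σ i(3i−2) = 3Σi² − 2Σi over i = 1..19.
Σi = 190 and Σi² = 2470.
3·2470 − 2·190 = 7030.

7030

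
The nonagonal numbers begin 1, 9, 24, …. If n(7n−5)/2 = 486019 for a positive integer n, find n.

373

Set n(7n−5)/2 = 486019, giving 7n² − 5n − 972038 = 0.
The discriminant is 25 + 56·486019 = 27217089, and √27217089 = 5217.
So n = (5 + 5217) / 14 = 5222/14 = 373.
Check: 373·(7·373 − 5)/2 = 486019. ✓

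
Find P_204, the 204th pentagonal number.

204·(3·204 − 1)/2 = 204·611/2 = 62322.

62322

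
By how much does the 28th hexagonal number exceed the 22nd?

28·(2·28 − 1) = 1540 and 22·(2·22 − 1) = 946.
Difference: 1540 − 946 = 594.

594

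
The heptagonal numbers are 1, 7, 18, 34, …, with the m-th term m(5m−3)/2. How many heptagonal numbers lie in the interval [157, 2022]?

The n-th heptagonal number is n(5n−3)/2.
Smallest index with value ≥ 157: n = 9 (giving 189).
Largest index with value ≤ 2022: n = 28 (giving 1918).
Indices 9 through 28: 20 terms.

20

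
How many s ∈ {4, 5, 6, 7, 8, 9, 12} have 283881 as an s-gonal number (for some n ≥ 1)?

s = 4: P(4, 532) = 283024 and P(4, 533) = 284089; 283881 is not s-gonal.
s = 5: P(5, 435) = 283620 and P(5, 436) = 284926; 283881 is not s-gonal.
s = 6: P(6, 377) = 283881. ✓
s = 7: P(7, 337) = 283417 and P(7, 338) = 285103; 283881 is not s-gonal.
s = 8: P(8, 307) = 282133 and P(8, 308) = 283976; 283881 is not s-gonal.
s = 9: P(9, 285) = 283575 and P(9, 286) = 285571; 283881 is not s-gonal.
s = 12: P(12, 238) = 282268 and P(12, 239) = 284649; 283881 is not s-gonal.
Hits: s ∈ {6} → 1.

1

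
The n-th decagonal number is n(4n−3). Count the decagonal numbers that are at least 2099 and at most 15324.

39

The n-th decagonal number is n(4n−3).
Smallest index with value ≥ 2099: n = 24 (giving 2232).
Largest index with value ≤ 15324: n = 62 (giving 15190).
Indices 24 through 62: 39 terms.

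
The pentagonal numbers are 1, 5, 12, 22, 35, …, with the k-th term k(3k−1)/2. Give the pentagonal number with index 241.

The 241st pentagonal number is n(3n−1)/2 with n = 241.
241·(3·241 − 1)/2 = 241·722/2 = 241·361 = 87001.

87001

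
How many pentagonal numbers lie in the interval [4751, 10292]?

27

The n-th pentagonal number is n(3n−1)/2.
Smallest index with value ≥ 4751: n = 57 (giving 4845).
Largest index with value ≤ 10292: n = 83 (giving 10292).
Indices 57 through 83: 27 terms.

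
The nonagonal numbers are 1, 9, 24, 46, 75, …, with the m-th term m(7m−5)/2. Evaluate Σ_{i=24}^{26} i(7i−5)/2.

Σ i(7i−5)/2 = (7Σi² − 5Σi) / 2 over i = 24..26.
Σi = 351 − 276 = 75 and Σi² = 6201 − 4324 = 1877.
(7·1877 − 5·75) / 2 = 12764/2 = 6382.

6382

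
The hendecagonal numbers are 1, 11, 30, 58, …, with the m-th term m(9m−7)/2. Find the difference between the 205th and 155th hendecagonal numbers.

205·(9·205 − 7)/2 = 188395 and 155·(9·155 − 7)/2 = 107570.
Difference: 188395 − 107570 = 80825.

80825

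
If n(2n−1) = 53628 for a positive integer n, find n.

164

Set n(2n−1) = 53628, giving 2n² − n − 53628 = 0.
The discriminant is 1 + 8·53628 = 429025, and √429025 = 655.
So n = (1 + 655) / 4 = 656/4 = 164.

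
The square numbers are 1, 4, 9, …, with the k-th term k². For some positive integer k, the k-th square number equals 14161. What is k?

119

We need n² = 14161, so n = √14161 = 119.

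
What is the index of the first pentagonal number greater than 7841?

Solve n(3n−1)/2 > 7841 for integer n.
The largest n with value ≤ 7841 is 72 (since 7740 ≤ 7841 < 7957), so the first above is n = 73, value 7957.

73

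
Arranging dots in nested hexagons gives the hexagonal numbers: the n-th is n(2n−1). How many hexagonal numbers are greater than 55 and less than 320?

7

The n-th hexagonal number is n(2n−1).
Smallest index with value > 55: n = 6 (giving 66).
Largest index with value < 320: n = 12 (giving 276).
Indices 6 through 12: 7 terms.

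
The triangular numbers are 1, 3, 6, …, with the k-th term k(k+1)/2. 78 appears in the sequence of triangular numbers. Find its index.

12

Set n(n+1)/2 = 78, giving n² + n − 156 = 0.
So n = (-1 + 25) / 2 = 24/2 = 12.
Check: 12·13/2 = 78. ✓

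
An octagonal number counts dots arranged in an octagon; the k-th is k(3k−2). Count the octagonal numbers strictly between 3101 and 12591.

33

The n-th octagonal number is n(3n−2).
Smallest index with value > 3101: n = 33 (giving 3201).
Largest index with value < 12591: n = 65 (giving 12545).
Indices 33 through 65: 33 terms.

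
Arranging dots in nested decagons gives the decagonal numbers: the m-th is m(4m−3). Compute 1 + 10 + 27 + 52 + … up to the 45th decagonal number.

122475

Σ i(4i−3) = 4Σi² − 3Σi over i = 1..45.
Σi = 1035 and Σi² = 31395.
4·31395 − 3·1035 = 122475.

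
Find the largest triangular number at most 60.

55

Solve n(n+1)/2 ≤ 60 for integer n.
n = 10 gives 55 ≤ 60, while n = 11 gives 66 > 60; so the answer is 55.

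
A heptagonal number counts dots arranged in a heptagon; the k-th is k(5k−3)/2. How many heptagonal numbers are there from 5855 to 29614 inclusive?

61

The n-th heptagonal number is n(5n−3)/2.
Smallest index with value ≥ 5855: n = 49 (giving 5929).
Largest index with value ≤ 29614: n = 109 (giving 29539).
Indices 49 through 109: 61 terms.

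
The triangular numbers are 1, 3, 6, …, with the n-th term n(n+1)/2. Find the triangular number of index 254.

32385

The 254th triangular number is n(n+1)/2 with n = 254.
254·255/2 = 64770/2 = 32385.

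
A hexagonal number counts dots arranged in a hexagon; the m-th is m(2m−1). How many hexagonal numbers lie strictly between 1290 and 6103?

30

The n-th hexagonal number is n(2n−1).
Smallest index with value > 1290: n = 26 (giving 1326).
Largest index with value < 6103: n = 55 (giving 5995).
Indices 26 through 55: 30 terms.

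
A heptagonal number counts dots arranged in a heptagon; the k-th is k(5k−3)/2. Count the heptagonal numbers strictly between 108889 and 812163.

The n-th heptagonal number is n(5n−3)/2.
Smallest index with value > 108889: n = 210 (giving 109935).
Largest index with value < 812163: n = 570 (giving 811395).
Indices 210 through 570: 361 terms.

361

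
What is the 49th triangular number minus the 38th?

49·50/2 = 1225 and 38·39/2 = 741.
Difference: 1225 − 741 = 484.

484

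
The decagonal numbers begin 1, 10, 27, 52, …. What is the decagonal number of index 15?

15·(4·15 − 3) = 15·57 = 855.

855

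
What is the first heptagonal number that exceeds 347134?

347263

Solve n(5n−3)/2 > 347134 for integer n.
The largest n with value ≤ 347134 is 372 (since 345402 ≤ 347134 < 347263), so the first above is n = 373, value 347263.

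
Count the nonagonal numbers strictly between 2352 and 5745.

14

The n-th nonagonal number is n(7n−5)/2.
Smallest index with value > 2352: n = 27 (giving 2484).
Largest index with value < 5745: n = 40 (giving 5500).
Indices 27 through 40: 14 terms.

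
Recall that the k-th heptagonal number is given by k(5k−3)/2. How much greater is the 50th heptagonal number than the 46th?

50·(5·50 − 3)/2 = 6175 and 46·(5·46 − 3)/2 = 5221.
Difference: 6175 − 5221 = 954.

954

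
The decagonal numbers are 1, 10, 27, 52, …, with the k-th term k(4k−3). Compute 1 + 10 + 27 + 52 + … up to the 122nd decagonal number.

Σ i(4i−3) = 4Σi² − 3Σi over i = 1..122.
Σi = 7503 and Σi² = 612745.
4·612745 − 3·7503 = 2428471.

2428471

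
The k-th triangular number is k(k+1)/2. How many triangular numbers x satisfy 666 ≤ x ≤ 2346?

33

The n-th triangular number is n(n+1)/2.
Smallest index with value ≥ 666: n = 36 (giving 666).
Largest index with value ≤ 2346: n = 68 (giving 2346).
Indices 36 through 68: 33 terms.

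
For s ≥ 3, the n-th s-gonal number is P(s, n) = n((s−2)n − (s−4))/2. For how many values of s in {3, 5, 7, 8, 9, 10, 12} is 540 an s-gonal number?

2

s = 3: P(3, 32) = 528 and P(3, 33) = 561; 540 is not s-gonal.
s = 5: P(5, 19) = 532 and P(5, 20) = 590; 540 is not s-gonal.
s = 7: P(7, 15) = 540. ✓
s = 8: P(8, 13) = 481 and P(8, 14) = 560; 540 is not s-gonal.
s = 9: P(9, 12) = 474 and P(9, 13) = 559; 540 is not s-gonal.
s = 10: P(10, 12) = 540. ✓
s = 12: P(12, 10) = 460 and P(12, 11) = 561; 540 is not s-gonal.
Hits: s ∈ {7, 10} → 2.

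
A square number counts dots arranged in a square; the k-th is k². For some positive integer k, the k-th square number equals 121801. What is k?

349

We need n² = 121801, so n = √121801 = 349.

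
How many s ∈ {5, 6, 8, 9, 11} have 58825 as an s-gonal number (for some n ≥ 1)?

1

s = 5: P(5, 198) = 58707 and P(5, 199) = 59302; 58825 is not s-gonal.
s = 6: P(6, 171) = 58311 and P(6, 172) = 58996; 58825 is not s-gonal.
s = 8: P(8, 140) = 58520 and P(8, 141) = 59361; 58825 is not s-gonal.
s = 9: P(9, 130) = 58825. ✓
s = 11: P(11, 114) = 58083 and P(11, 115) = 59110; 58825 is not s-gonal.
Hits: s ∈ {9} → 1.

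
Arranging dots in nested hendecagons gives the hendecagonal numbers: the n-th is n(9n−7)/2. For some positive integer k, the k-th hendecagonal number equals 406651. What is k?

301

Set n(9n−7)/2 = 406651, giving 9n² − 7n − 813302 = 0.
The discriminant is 49 + 72·406651 = 29278921, and √29278921 = 5411.
So n = (7 + 5411) / 18 = 5418/18 = 301.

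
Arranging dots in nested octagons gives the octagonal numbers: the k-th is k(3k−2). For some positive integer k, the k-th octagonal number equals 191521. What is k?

Set n(3n−2) = 191521, giving 3n² − 2n − 191521 = 0.
So n = (2 + 1516) / 6 = 1518/6 = 253.

253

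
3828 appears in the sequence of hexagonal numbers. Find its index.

Set n(2n−1) = 3828, giving 2n² − n − 3828 = 0.
The discriminant is 1 + 8·3828 = 30625, and √30625 = 175.
So n = (1 + 175) / 4 = 176/4 = 44.

44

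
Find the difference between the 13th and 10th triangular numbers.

36

13·14/2 = 91 and 10·11/2 = 55.
Difference: 91 − 55 = 36.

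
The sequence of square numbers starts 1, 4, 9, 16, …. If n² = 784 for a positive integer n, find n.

28

We need n² = 784, so n = √784 = 28.
Check: 28² = 784. ✓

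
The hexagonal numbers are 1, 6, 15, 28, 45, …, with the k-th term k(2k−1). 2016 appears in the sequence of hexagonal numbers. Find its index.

32

Set n(2n−1) = 2016, giving 2n² − n − 2016 = 0.
The discriminant is 1 + 8·2016 = 16129, and √16129 = 127.
So n = (1 + 127) / 4 = 128/4 = 32.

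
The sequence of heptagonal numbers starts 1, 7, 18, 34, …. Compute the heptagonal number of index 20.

The 20th heptagonal number is n(5n−3)/2 with n = 20.
20·(5·20 − 3)/2 = 20·97/2 = 970.

970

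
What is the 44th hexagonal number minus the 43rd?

Consecutive hexagonal numbers differ by 4n − 3: here 4·44 − 3 = 173.

173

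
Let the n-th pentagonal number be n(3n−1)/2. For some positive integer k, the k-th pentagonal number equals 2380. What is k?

Set n(3n−1)/2 = 2380, giving 3n² − n − 4760 = 0.
The discriminant is 1 + 24·2380 = 57121, and √57121 = 239.
So n = (1 + 239) / 6 = 240/6 = 40.
Check: 40·(3·40 − 1)/2 = 2380. ✓

40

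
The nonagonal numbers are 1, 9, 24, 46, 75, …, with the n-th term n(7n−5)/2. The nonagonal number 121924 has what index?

Set n(7n−5)/2 = 121924, giving 7n² − 5n − 243848 = 0.
The discriminant is 25 + 56·121924 = 6827769, and √6827769 = 2613.
So n = (5 + 2613) / 14 = 2618/14 = 187.
Check: 187·(7·187 − 5)/2 = 121924. ✓

187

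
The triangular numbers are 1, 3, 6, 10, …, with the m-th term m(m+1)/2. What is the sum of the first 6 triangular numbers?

Σ i(i+1)/2 = (Σi² + Σi) / 2 over i = 1..6.
Σi = 21 and Σi² = 91.
(1·91 + 1·21) / 2 = 112/2 = 56.

56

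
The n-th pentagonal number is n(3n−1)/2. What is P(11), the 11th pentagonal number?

176

11·(3·11 − 1)/2 = 11·32/2 = 11·16 = 176.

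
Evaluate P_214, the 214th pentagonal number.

68587

214·(3·214 − 1)/2 = 214·641/2 = 68587.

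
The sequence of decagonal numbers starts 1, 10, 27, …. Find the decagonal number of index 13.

13·(4·13 − 3) = 13·49 = 637.

637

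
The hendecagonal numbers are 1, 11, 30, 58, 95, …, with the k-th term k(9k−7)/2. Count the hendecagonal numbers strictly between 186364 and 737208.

202

The n-th hendecagonal number is n(9n−7)/2.
Smallest index with value > 186364: n = 204 (giving 186558).
Largest index with value < 737208: n = 405 (giving 736695).
Indices 204 through 405: 202 terms.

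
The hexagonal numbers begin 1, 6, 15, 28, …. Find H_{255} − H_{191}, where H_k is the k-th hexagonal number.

57024

255·(2·255 − 1) = 129795 and 191·(2·191 − 1) = 72771.
Difference: 129795 − 72771 = 57024.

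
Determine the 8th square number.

The 8th square number is n² with n = 8.
8² = 64.

64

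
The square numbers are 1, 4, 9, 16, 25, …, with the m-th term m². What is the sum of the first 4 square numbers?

30

Σ_{i=1}^{4} i² = 4·5·9/6 = 30.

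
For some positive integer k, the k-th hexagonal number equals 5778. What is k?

54

Set n(2n−1) = 5778, giving 2n² − n − 5778 = 0.
So n = (1 + 215) / 4 = 216/4 = 54.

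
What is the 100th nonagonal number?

The 100th nonagonal number is n(7n−5)/2 with n = 100.
100·(7·100 − 5)/2 = 100·695/2 = 34750.

34750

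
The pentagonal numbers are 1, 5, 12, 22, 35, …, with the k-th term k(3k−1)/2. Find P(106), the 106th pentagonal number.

The 106th pentagonal number is n(3n−1)/2 with n = 106.
106·(3·106 − 1)/2 = 106·317/2 = 16801.

16801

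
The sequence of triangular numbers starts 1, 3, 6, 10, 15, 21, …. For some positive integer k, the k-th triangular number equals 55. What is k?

10

Set n(n+1)/2 = 55, giving n² + n − 110 = 0.
The discriminant is 1 + 8·55 = 441, and √441 = 21.
So n = (-1 + 21) / 2 = 20/2 = 10.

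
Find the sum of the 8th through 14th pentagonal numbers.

Σ i(3i−1)/2 = (3Σi² − Σi) / 2 over i = 8..14.
Σi = 105 − 28 = 77 and Σi² = 1015 − 140 = 875.
(3·875 − 1·77) / 2 = 2548/2 = 1274.

1274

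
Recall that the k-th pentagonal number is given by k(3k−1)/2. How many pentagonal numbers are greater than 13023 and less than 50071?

89

The n-th pentagonal number is n(3n−1)/2.
Smallest index with value > 13023: n = 94 (giving 13207).
Largest index with value < 50071: n = 182 (giving 49595).
Indices 94 through 182: 89 terms.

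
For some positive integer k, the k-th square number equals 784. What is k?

28

We need n² = 784, so n = √784 = 28.
Check: 28² = 784. ✓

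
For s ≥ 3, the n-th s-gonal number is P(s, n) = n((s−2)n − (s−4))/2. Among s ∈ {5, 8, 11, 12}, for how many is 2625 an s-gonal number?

s = 5: P(5, 42) = 2625. ✓
s = 8: P(8, 29) = 2465 and P(8, 30) = 2640; 2625 is not s-gonal.
s = 11: P(11, 24) = 2508 and P(11, 25) = 2725; 2625 is not s-gonal.
s = 12: P(12, 23) = 2553 and P(12, 24) = 2784; 2625 is not s-gonal.
Hits: s ∈ {5} → 1.

1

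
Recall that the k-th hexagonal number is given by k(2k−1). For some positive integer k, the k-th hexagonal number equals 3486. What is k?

Set n(2n−1) = 3486, giving 2n² − n − 3486 = 0.
So n = (1 + 167) / 4 = 168/4 = 42.

42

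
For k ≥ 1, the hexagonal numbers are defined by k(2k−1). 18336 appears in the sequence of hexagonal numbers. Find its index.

96

Set n(2n−1) = 18336, giving 2n² − n − 18336 = 0.
The discriminant is 1 + 8·18336 = 146689, and √146689 = 383.
So n = (1 + 383) / 4 = 384/4 = 96.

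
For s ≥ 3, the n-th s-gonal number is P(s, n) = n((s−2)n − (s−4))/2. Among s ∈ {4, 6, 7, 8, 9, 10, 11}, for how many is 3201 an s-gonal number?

s = 4: P(4, 56) = 3136 and P(4, 57) = 3249; 3201 is not s-gonal.
s = 6: P(6, 40) = 3160 and P(6, 41) = 3321; 3201 is not s-gonal.
s = 7: P(7, 36) = 3186 and P(7, 37) = 3367; 3201 is not s-gonal.
s = 8: P(8, 33) = 3201. ✓
s = 9: P(9, 30) = 3075 and P(9, 31) = 3286; 3201 is not s-gonal.
s = 10: P(10, 28) = 3052 and P(10, 29) = 3277; 3201 is not s-gonal.
s = 11: P(11, 27) = 3186 and P(11, 28) = 3430; 3201 is not s-gonal.
Hits: s ∈ {8} → 1.

1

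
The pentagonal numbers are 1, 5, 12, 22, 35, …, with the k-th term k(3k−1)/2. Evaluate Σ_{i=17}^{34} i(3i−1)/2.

Σ i(3i−1)/2 = (3Σi² − Σi) / 2 over i = 17..34.
Σi = 595 − 136 = 459 and Σi² = 13685 − 1496 = 12189.
(3·12189 − 1·459) / 2 = 36108/2 = 18054.

18054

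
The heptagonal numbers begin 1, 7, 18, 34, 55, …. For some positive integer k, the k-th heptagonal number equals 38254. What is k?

Set n(5n−3)/2 = 38254, giving 5n² − 3n − 76508 = 0.
The discriminant is 9 + 40·38254 = 1530169, and √1530169 = 1237.
So n = (3 + 1237) / 10 = 1240/10 = 124.

124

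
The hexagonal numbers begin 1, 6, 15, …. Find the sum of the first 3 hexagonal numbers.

22

Σ i(2i−1) = 2Σi² − Σi over i = 1..3.
Σi = 6 and Σi² = 14.
2·14 − 1·6 = 22.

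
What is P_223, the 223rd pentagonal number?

74482

The 223rd pentagonal number is n(3n−1)/2 with n = 223.
223·(3·223 − 1)/2 = 223·668/2 = 223·334 = 74482.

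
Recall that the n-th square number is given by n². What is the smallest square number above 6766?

Solve n² > 6766 for integer n.
The largest n with value ≤ 6766 is 82 (since 6724 ≤ 6766 < 6889), so the first above is n = 83, value 6889.

6889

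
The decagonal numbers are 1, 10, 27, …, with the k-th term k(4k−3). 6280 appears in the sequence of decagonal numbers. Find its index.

40

Set n(4n−3) = 6280, giving 4n² − 3n − 6280 = 0.
So n = (3 + 317) / 8 = 320/8 = 40.
Check: 40·(4·40 − 3) = 6280. ✓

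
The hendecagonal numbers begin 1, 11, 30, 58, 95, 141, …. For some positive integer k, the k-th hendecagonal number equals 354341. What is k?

281

Set n(9n−7)/2 = 354341, giving 9n² − 7n − 708682 = 0.
The discriminant is 49 + 72·354341 = 25512601, and √25512601 = 5051.
So n = (7 + 5051) / 18 = 5058/18 = 281.
Check: 281·(9·281 − 7)/2 = 354341. ✓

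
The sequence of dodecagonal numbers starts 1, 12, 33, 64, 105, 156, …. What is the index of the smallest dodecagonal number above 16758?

59

Solve n(5n−4) > 16758 for integer n.
The largest n with value ≤ 16758 is 58 (since 16588 ≤ 16758 < 17169), so the first above is n = 59, value 17169.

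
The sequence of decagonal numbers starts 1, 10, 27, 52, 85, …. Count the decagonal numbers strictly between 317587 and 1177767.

260

The n-th decagonal number is n(4n−3).
Smallest index with value > 317587: n = 283 (giving 319507).
Largest index with value < 1177767: n = 542 (giving 1173430).
Indices 283 through 542: 260 terms.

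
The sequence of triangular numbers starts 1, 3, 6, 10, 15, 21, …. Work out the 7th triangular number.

28

7·8/2 = 56/2 = 28.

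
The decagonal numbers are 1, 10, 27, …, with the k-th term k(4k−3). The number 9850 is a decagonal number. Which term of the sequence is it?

50

Set n(4n−3) = 9850, giving 4n² − 3n − 9850 = 0.
So n = (3 + 397) / 8 = 400/8 = 50.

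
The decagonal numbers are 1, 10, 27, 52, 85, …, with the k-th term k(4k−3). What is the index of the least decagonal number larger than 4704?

Solve n(4n−3) > 4704 for integer n.
The largest n with value ≤ 4704 is 34 (since 4522 ≤ 4704 < 4795), so the first above is n = 35, value 4795.

35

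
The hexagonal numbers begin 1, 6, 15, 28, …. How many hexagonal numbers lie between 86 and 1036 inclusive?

The n-th hexagonal number is n(2n−1).
Smallest index with value ≥ 86: n = 7 (giving 91).
Largest index with value ≤ 1036: n = 23 (giving 1035).
Indices 7 through 23: 17 terms.

17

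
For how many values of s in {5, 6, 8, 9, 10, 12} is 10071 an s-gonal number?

s = 5: P(5, 82) = 10045 and P(5, 83) = 10292; 10071 is not s-gonal.
s = 6: P(6, 71) = 10011 and P(6, 72) = 10296; 10071 is not s-gonal.
s = 8: P(8, 58) = 9976 and P(8, 59) = 10325; 10071 is not s-gonal.
s = 9: P(9, 54) = 10071. ✓
s = 10: P(10, 50) = 9850 and P(10, 51) = 10251; 10071 is not s-gonal.
s = 12: P(12, 45) = 9945 and P(12, 46) = 10396; 10071 is not s-gonal.
Hits: s ∈ {9} → 1.

1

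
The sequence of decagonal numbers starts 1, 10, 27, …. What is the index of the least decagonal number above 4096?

33

Solve n(4n−3) > 4096 for integer n.
The largest n with value ≤ 4096 is 32 (since 4000 ≤ 4096 < 4257), so the first above is n = 33, value 4257.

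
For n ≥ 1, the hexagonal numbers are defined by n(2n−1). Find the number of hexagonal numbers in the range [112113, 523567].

274

The n-th hexagonal number is n(2n−1).
Smallest index with value ≥ 112113: n = 238 (giving 113050).
Largest index with value ≤ 523567: n = 511 (giving 521731).
Indices 238 through 511: 274 terms.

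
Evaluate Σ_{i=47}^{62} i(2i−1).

94856

Σ i(2i−1) = 2Σi² − Σi over i = 47..62.
Σi = 1953 − 1081 = 872 and Σi² = 81375 − 33511 = 47864.
2·47864 − 1·872 = 94856.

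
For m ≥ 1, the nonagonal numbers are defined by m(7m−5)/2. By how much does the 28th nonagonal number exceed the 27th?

Consecutive nonagonal numbers differ by 7n − 6: here 7·28 − 6 = 190.

190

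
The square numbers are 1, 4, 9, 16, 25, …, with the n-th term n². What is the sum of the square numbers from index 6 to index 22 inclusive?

Σ_{i=6}^{22} i² = 3795 − 55 = 3740.

3740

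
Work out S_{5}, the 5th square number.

The 5th square number is n² with n = 5.
5² = 25.

25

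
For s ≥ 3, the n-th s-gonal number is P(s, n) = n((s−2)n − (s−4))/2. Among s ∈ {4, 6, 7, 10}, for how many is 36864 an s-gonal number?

1

s = 4: P(4, 192) = 36864. ✓
s = 6: P(6, 136) = 36856 and P(6, 137) = 37401; 36864 is not s-gonal.
s = 7: P(7, 121) = 36421 and P(7, 122) = 37027; 36864 is not s-gonal.
s = 10: P(10, 96) = 36576 and P(10, 97) = 37345; 36864 is not s-gonal.
Hits: s ∈ {4} → 1.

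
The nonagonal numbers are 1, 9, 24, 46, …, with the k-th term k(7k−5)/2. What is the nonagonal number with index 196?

The 196th nonagonal number is n(7n−5)/2 with n = 196.
196·(7·196 − 5)/2 = 196·1367/2 = 133966.

133966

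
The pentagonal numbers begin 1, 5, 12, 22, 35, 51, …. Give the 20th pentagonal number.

590

The 20th pentagonal number is n(3n−1)/2 with n = 20.
20·(3·20 − 1)/2 = 20·59/2 = 590.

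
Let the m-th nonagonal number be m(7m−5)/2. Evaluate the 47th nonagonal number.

7614

The 47th nonagonal number is n(7n−5)/2 with n = 47.
47·(7·47 − 5)/2 = 47·324/2 = 47·162 = 7614.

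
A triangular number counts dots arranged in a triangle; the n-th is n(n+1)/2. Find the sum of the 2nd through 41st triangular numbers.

12340

Σ i(i+1)/2 = (Σi² + Σi) / 2 over i = 2..41.
Σi = 861 − 1 = 860 and Σi² = 23821 − 1 = 23820.
(1·23820 + 1·860) / 2 = 24680/2 = 12340.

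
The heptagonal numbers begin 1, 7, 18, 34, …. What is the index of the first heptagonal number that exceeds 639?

17

Solve n(5n−3)/2 > 639 for integer n.
The largest n with value ≤ 639 is 16 (since 616 ≤ 639 < 697), so the first above is n = 17, value 697.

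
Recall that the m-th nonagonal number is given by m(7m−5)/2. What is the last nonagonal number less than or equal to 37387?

36874

Solve n(7n−5)/2 ≤ 37387 for integer n.
n = 103 gives 36874 ≤ 37387, while n = 104 gives 37596 > 37387; so the answer is 36874.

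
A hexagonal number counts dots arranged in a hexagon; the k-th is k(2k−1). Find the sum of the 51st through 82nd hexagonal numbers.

Σ i(2i−1) = 2Σi² − Σi over i = 51..82.
Σi = 3403 − 1275 = 2128 and Σi² = 187165 − 42925 = 144240.
2·144240 − 1·2128 = 286352.

286352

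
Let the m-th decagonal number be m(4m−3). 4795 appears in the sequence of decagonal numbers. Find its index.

35

Set n(4n−3) = 4795, giving 4n² − 3n − 4795 = 0.
So n = (3 + 277) / 8 = 280/8 = 35.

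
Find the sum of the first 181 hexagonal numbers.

Σ i(2i−1) = 2Σi² − Σi over i = 1..181.
Σi = 16471 and Σi² = 1992991.
2·1992991 − 1·16471 = 3969511.

3969511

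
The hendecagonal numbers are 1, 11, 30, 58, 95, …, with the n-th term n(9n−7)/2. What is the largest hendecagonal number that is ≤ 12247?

Solve n(9n−7)/2 ≤ 12247 for integer n.
n = 52 gives 11986 ≤ 12247, while n = 53 gives 12455 > 12247; so the answer is 11986.

11986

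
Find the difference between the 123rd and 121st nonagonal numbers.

123·(7·123 − 5)/2 = 52644 and 121·(7·121 − 5)/2 = 50941.
Difference: 52644 − 50941 = 1703.

1703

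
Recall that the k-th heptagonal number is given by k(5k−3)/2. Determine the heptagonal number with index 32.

2512

The 32nd heptagonal number is n(5n−3)/2 with n = 32.
32·(5·32 − 3)/2 = 32·157/2 = 2512.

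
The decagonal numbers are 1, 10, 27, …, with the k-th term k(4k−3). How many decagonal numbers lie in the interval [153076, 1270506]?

The n-th decagonal number is n(4n−3).
Smallest index with value ≥ 153076: n = 196 (giving 153076).
Largest index with value ≤ 1270506: n = 563 (giving 1266187).
Indices 196 through 563: 368 terms.

368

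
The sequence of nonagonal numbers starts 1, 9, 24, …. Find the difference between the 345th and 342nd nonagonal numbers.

7206

345·(7·345 − 5)/2 = 415725 and 342·(7·342 − 5)/2 = 408519.
Difference: 415725 − 408519 = 7206.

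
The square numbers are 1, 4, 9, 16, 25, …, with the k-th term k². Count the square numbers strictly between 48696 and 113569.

The n-th square number is n².
Smallest index with value > 48696: n = 221 (giving 48841).
Largest index with value < 113569: n = 336 (giving 112896).
Indices 221 through 336: 116 terms.

116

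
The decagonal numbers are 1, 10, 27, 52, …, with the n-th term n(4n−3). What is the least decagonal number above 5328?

Solve n(4n−3) > 5328 for integer n.
The largest n with value ≤ 5328 is 36 (since 5076 ≤ 5328 < 5365), so the first above is n = 37, value 5365.

5365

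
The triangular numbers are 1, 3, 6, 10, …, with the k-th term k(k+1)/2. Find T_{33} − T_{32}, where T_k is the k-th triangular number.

33

Consecutive triangular numbers differ by n: T_{33} − T_{32} = 33.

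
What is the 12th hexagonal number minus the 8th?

12·(2·12 − 1) = 276 and 8·(2·8 − 1) = 120.
Difference: 276 − 120 = 156.

156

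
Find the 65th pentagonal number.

The 65th pentagonal number is n(3n−1)/2 with n = 65.
65·(3·65 − 1)/2 = 65·194/2 = 65·97 = 6305.

6305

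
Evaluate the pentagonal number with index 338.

338·(3·338 − 1)/2 = 338·1013/2 = 171197.

171197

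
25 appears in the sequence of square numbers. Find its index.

We need n² = 25, so n = √25 = 5.

5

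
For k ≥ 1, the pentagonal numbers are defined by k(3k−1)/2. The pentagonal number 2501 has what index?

41

Set n(3n−1)/2 = 2501, giving 3n² − n − 5002 = 0.
The discriminant is 1 + 24·2501 = 60025, and √60025 = 245.
So n = (1 + 245) / 6 = 246/6 = 41.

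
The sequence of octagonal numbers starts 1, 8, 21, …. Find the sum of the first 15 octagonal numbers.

Σ i(3i−2) = 3Σi² − 2Σi over i = 1..15.
Σi = 120 and Σi² = 1240.
3·1240 − 2·120 = 3480.

3480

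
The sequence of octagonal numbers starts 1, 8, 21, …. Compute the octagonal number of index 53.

8321

The 53rd octagonal number is n(3n−2) with n = 53.
53·(3·53 − 2) = 53·157 = 8321.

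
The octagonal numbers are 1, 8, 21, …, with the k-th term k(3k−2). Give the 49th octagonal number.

7105

The 49th octagonal number is n(3n−2) with n = 49.
49·(3·49 − 2) = 49·145 = 7105.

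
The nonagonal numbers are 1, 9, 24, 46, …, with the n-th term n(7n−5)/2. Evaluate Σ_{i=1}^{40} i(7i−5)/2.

75440

Σ i(7i−5)/2 = (7Σi² − 5Σi) / 2 over i = 1..40.
Σi = 820 and Σi² = 22140.
(7·22140 − 5·820) / 2 = 150880/2 = 75440.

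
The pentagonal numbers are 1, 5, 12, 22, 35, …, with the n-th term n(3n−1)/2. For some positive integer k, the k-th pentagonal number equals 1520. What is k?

32

Set n(3n−1)/2 = 1520, giving 3n² − n − 3040 = 0.
The discriminant is 1 + 24·1520 = 36481, and √36481 = 191.
So n = (1 + 191) / 6 = 192/6 = 32.
Check: 32·(3·32 − 1)/2 = 1520. ✓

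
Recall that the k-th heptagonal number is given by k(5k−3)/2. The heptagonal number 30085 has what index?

110

Set n(5n−3)/2 = 30085, giving 5n² − 3n − 60170 = 0.
The discriminant is 9 + 40·30085 = 1203409, and √1203409 = 1097.
So n = (3 + 1097) / 10 = 1100/10 = 110.
Check: 110·(5·110 − 3)/2 = 30085. ✓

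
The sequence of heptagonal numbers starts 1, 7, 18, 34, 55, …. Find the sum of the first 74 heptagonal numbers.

Σ i(5i−3)/2 = (5Σi² − 3Σi) / 2 over i = 1..74.
Σi = 2775 and Σi² = 137825.
(5·137825 − 3·2775) / 2 = 680800/2 = 340400.

340400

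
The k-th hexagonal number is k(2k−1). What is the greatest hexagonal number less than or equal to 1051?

Solve n(2n−1) ≤ 1051 for integer n.
n = 23 gives 1035 ≤ 1051, while n = 24 gives 1128 > 1051; so the answer is 1035.

1035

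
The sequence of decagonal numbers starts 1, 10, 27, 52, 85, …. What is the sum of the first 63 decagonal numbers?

Σ i(4i−3) = 4Σi² − 3Σi over i = 1..63.
Σi = 2016 and Σi² = 85344.
4·85344 − 3·2016 = 335328.

335328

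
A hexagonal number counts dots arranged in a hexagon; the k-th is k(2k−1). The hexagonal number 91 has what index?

Set n(2n−1) = 91, giving 2n² − n − 91 = 0.
The discriminant is 1 + 8·91 = 729, and √729 = 27.
So n = (1 + 27) / 4 = 28/4 = 7.

7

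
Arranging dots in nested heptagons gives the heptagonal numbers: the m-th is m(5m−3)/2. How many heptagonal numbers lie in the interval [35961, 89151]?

69

The n-th heptagonal number is n(5n−3)/2.
Smallest index with value ≥ 35961: n = 121 (giving 36421).
Largest index with value ≤ 89151: n = 189 (giving 89019).
Indices 121 through 189: 69 terms.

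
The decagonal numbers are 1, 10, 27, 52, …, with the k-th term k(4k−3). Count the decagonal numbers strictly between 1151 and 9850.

32

The n-th decagonal number is n(4n−3).
Smallest index with value > 1151: n = 18 (giving 1242).
Largest index with value < 9850: n = 49 (giving 9457).
Indices 18 through 49: 32 terms.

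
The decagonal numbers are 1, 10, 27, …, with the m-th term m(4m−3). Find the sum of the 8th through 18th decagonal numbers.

7447

Σ i(4i−3) = 4Σi² − 3Σi over i = 8..18.
Σi = 171 − 28 = 143 and Σi² = 2109 − 140 = 1969.
4·1969 − 3·143 = 7447.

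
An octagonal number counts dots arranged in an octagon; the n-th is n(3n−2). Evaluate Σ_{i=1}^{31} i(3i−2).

Σ i(3i−2) = 3Σi² − 2Σi over i = 1..31.
Σi = 496 and Σi² = 10416.
3·10416 − 2·496 = 30256.

30256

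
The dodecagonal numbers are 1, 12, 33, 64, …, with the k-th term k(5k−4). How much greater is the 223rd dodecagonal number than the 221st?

4432

223·(5·223 − 4) = 247753 and 221·(5·221 − 4) = 243321.
Difference: 247753 − 243321 = 4432.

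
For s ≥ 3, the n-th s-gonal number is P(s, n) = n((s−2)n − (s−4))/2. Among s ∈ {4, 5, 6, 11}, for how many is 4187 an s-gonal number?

s = 4: P(4, 64) = 4096 and P(4, 65) = 4225; 4187 is not s-gonal.
s = 5: P(5, 53) = 4187. ✓
s = 6: P(6, 46) = 4186 and P(6, 47) = 4371; 4187 is not s-gonal.
s = 11: P(11, 30) = 3945 and P(11, 31) = 4216; 4187 is not s-gonal.
Hits: s ∈ {5} → 1.

1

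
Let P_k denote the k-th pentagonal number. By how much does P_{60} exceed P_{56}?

694

60·(3·60 − 1)/2 = 5370 and 56·(3·56 − 1)/2 = 4676.
Difference: 5370 − 4676 = 694.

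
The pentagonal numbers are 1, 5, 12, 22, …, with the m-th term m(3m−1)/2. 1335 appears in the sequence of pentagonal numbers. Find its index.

Set n(3n−1)/2 = 1335, giving 3n² − n − 2670 = 0.
The discriminant is 1 + 24·1335 = 32041, and √32041 = 179.
So n = (1 + 179) / 6 = 180/6 = 30.
Check: 30·(3·30 − 1)/2 = 1335. ✓

30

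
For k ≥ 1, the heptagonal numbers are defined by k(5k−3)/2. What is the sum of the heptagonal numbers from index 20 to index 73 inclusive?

320931

Σ i(5i−3)/2 = (5Σi² − 3Σi) / 2 over i = 20..73.
Σi = 2701 − 190 = 2511 and Σi² = 132349 − 2470 = 129879.
(5·129879 − 3·2511) / 2 = 641862/2 = 320931.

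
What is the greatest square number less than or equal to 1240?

Solve n² ≤ 1240 for integer n.
n = 35 gives 1225 ≤ 1240, while n = 36 gives 1296 > 1240; so the answer is 1225.

1225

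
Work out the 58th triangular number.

1711

The 58th triangular number is n(n+1)/2 with n = 58.
58·59/2 = 3422/2 = 1711.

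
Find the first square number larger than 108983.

Solve n² > 108983 for integer n.
The largest n with value ≤ 108983 is 330 (since 108900 ≤ 108983 < 109561), so the first above is n = 331, value 109561.

109561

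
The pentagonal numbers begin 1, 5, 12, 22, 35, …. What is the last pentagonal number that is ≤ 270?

247

Solve n(3n−1)/2 ≤ 270 for integer n.
n = 13 gives 247 ≤ 270, while n = 14 gives 287 > 270; so the answer is 247.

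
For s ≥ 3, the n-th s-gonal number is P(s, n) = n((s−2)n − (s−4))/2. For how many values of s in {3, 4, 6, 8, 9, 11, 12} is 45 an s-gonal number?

2

s = 3: P(3, 9) = 45. ✓
s = 4: P(4, 6) = 36 and P(4, 7) = 49; 45 is not s-gonal.
s = 6: P(6, 5) = 45. ✓
s = 8: P(8, 4) = 40 and P(8, 5) = 65; 45 is not s-gonal.
s = 9: P(9, 3) = 24 and P(9, 4) = 46; 45 is not s-gonal.
s = 11: P(11, 3) = 30 and P(11, 4) = 58; 45 is not s-gonal.
s = 12: P(12, 3) = 33 and P(12, 4) = 64; 45 is not s-gonal.
Hits: s ∈ {3, 6} → 2.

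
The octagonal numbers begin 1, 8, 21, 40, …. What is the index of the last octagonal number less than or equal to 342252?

338

Solve n(3n−2) ≤ 342252 for integer n.
n = 338 gives 342056 ≤ 342252, while n = 339 gives 344085 > 342252; so the answer is index 338.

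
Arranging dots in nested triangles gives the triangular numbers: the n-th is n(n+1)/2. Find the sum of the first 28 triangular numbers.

4060

Σ i(i+1)/2 = (Σi² + Σi) / 2 over i = 1..28.
Σi = 406 and Σi² = 7714.
(1·7714 + 1·406) / 2 = 8120/2 = 4060.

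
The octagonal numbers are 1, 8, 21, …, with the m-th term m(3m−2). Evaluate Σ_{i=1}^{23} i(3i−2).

12420

Σ i(3i−2) = 3Σi² − 2Σi over i = 1..23.
Σi = 276 and Σi² = 4324.
3·4324 − 2·276 = 12420.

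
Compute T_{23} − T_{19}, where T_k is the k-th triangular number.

86

23·24/2 = 276 and 19·20/2 = 190.
Difference: 276 − 190 = 86.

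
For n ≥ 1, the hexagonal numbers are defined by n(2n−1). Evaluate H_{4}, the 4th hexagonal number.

28

The 4th hexagonal number is n(2n−1) with n = 4.
4·(2·4 − 1) = 4·7 = 28.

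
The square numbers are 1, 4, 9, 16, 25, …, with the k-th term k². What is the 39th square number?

1521

39² = 1521.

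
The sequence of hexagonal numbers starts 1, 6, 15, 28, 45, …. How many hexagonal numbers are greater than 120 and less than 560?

8

The n-th hexagonal number is n(2n−1).
Smallest index with value > 120: n = 9 (giving 153).
Largest index with value < 560: n = 16 (giving 496).
Indices 9 through 16: 8 terms.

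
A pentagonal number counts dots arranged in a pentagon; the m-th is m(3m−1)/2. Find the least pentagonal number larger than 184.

210

Solve n(3n−1)/2 > 184 for integer n.
The largest n with value ≤ 184 is 11 (since 176 ≤ 184 < 210), so the first above is n = 12, value 210.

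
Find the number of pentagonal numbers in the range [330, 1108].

13

The n-th pentagonal number is n(3n−1)/2.
Smallest index with value ≥ 330: n = 15 (giving 330).
Largest index with value ≤ 1108: n = 27 (giving 1080).
Indices 15 through 27: 13 terms.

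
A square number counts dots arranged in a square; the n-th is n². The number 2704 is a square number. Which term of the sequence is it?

52

We need n² = 2704, so n = √2704 = 52.
Check: 52² = 2704. ✓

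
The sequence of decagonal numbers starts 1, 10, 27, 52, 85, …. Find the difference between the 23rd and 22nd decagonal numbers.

Consecutive decagonal numbers differ by 8n − 7: here 8·23 − 7 = 177.

177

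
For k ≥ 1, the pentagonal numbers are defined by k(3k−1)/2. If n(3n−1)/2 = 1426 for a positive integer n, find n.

Set n(3n−1)/2 = 1426, giving 3n² − n − 2852 = 0.
The discriminant is 1 + 24·1426 = 34225, and √34225 = 185.
So n = (1 + 185) / 6 = 186/6 = 31.

31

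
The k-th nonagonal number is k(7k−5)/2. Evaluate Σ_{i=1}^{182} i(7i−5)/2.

Σ i(7i−5)/2 = (7Σi² − 5Σi) / 2 over i = 1..182.
Σi = 16653 and Σi² = 2026115.
(7·2026115 − 5·16653) / 2 = 14099540/2 = 7049770.

7049770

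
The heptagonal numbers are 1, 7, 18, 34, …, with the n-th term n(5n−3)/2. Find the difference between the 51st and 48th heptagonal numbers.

738

51·(5·51 − 3)/2 = 6426 and 48·(5·48 − 3)/2 = 5688.
Difference: 6426 − 5688 = 738.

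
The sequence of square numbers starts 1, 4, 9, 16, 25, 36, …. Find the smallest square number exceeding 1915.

1936

Solve n² > 1915 for integer n.
The largest n with value ≤ 1915 is 43 (since 1849 ≤ 1915 < 1936), so the first above is n = 44, value 1936.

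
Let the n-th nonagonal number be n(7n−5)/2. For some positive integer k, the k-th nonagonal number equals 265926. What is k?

276

Set n(7n−5)/2 = 265926, giving 7n² − 5n − 531852 = 0.
The discriminant is 25 + 56·265926 = 14891881, and √14891881 = 3859.
So n = (5 + 3859) / 14 = 3864/14 = 276.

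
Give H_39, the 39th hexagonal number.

39·(2·39 − 1) = 39·77 = 3003.

3003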